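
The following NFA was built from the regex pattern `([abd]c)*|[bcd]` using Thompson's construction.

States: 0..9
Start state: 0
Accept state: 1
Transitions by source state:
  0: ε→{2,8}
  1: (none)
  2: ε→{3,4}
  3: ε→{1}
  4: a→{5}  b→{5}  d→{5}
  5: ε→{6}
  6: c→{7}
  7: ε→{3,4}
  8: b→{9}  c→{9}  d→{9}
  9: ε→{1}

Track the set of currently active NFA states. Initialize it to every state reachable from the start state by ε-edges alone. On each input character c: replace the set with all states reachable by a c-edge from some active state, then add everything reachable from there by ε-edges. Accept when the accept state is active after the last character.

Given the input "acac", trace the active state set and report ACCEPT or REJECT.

Answer: ACCEPT

Trace:
initial (ε-close {0}): {0,1,2,3,4,8}
'a' @ 1: {5,6}
'c' @ 2: {1,3,4,7}  (accept∈set)
'a' @ 3: {5,6}
'c' @ 4: {1,3,4,7}  (accept∈set)
final: {1,3,4,7}; accept 1 in set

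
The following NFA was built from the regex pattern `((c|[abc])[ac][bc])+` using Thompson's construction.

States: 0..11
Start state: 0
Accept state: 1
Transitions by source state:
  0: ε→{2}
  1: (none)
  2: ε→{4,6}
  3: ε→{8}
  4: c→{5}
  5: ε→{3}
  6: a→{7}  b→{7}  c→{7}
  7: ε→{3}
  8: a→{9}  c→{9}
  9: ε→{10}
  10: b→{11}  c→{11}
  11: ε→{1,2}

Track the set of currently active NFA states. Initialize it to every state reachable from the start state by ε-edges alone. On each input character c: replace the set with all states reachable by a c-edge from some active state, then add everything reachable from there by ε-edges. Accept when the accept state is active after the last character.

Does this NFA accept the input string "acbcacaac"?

start: ε-closure({0}) = {0,2,4,6}
'a' @ 1: {3,7,8}
'c' @ 2: {9,10}
'b' @ 3: {1,2,4,6,11}  ✓accept
'c' @ 4: {3,5,7,8}
'a' @ 5: {9,10}
'c' @ 6: {1,2,4,6,11}  ✓accept
'a' @ 7: {3,7,8}
'a' @ 8: {9,10}
'c' @ 9: {1,2,4,6,11}  ✓accept
final: {1,2,4,6,11}; accept 1 in set

Answer: ACCEPT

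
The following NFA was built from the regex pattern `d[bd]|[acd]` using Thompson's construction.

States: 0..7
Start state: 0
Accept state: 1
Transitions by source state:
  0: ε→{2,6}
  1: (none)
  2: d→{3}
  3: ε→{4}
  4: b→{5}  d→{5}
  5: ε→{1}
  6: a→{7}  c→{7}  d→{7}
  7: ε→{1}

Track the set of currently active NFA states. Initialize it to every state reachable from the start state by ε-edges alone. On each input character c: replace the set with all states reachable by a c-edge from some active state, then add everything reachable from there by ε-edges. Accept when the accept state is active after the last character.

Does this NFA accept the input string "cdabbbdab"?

Answer: REJECT

Steps:
initial (ε-close {0}): {0,2,6}
'c' @ 1: {1,7}  ✓accept
'd' @ 2: {}  — dead — no transitions
rest 'abbbdab' ignored (set empty)
end set {} — state 1 not in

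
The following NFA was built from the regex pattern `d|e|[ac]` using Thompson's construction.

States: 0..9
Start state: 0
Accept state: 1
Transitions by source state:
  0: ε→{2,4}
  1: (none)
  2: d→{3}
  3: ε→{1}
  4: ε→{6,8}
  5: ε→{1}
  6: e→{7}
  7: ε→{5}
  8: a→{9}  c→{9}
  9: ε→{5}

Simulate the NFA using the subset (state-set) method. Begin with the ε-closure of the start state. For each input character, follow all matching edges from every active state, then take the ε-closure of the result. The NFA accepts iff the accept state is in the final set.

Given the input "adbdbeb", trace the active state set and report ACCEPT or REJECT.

Answer: REJECT

Steps:
initial (ε-close {0}): {0,2,4,6,8}
'a' @ 1: {1,5,9}  [accepting]
'd' @ 2: {}  — dead — no transitions
rest 'bdbeb' ignored (set empty)
final: {}; accept 1 not in set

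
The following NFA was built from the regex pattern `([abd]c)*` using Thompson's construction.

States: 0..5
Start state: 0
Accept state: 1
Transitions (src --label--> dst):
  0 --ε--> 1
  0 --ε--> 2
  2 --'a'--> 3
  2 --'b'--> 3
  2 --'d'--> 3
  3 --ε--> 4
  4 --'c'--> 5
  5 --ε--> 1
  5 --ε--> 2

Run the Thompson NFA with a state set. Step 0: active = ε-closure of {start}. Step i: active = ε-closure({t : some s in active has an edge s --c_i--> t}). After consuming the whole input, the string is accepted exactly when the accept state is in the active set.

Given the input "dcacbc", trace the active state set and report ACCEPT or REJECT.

Answer: ACCEPT

Derivation:
start: ε-closure({0}) = {0,1,2}
'd' @ 1: {3,4}
'c' @ 2: {1,2,5}  ✓accept
'a' @ 3: {3,4}
'c' @ 4: {1,2,5}  ✓accept
'b' @ 5: {3,4}
'c' @ 6: {1,2,5}  ✓accept
final: {1,2,5}; accept 1 in set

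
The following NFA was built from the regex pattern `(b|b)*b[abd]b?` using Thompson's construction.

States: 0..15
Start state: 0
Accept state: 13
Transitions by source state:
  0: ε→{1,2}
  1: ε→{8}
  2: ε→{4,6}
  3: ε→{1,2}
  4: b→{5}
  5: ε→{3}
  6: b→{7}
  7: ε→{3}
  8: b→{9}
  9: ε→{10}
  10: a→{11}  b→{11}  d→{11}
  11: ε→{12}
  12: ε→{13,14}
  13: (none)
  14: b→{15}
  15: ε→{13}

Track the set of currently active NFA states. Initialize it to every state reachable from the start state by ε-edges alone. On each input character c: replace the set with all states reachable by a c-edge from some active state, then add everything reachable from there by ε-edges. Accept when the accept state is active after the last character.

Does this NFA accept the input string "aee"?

Answer: REJECT

Trace:
S₀ = ε-closure({0}) = {0,1,2,4,6,8}
'a' @ 1: {}  — dead — no transitions
rest 'ee' ignored (set empty)
final: {}; accept 13 not in set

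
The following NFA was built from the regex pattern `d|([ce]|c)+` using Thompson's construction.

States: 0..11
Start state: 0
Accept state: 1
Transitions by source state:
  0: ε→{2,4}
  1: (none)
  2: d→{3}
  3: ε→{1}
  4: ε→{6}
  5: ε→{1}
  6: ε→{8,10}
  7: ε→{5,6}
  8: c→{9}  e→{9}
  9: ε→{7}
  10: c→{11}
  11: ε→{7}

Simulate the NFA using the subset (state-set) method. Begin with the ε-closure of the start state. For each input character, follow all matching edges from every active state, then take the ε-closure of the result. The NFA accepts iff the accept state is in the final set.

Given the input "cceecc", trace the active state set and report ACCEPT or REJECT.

Answer: ACCEPT

Trace:
S₀ = ε-closure({0}) = {0,2,4,6,8,10}
'c' @ 1: {1,5,6,7,8,9,10,11}  (accept∈set)
'c' @ 2: {1,5,6,7,8,9,10,11}  (accept∈set)
'e' @ 3: {1,5,6,7,8,9,10}  (accept∈set)
'e' @ 4: {1,5,6,7,8,9,10}  (accept∈set)
'c' @ 5: {1,5,6,7,8,9,10,11}  (accept∈set)
'c' @ 6: {1,5,6,7,8,9,10,11}  (accept∈set)
after full input: {1,5,6,7,8,9,10,11}  (accept=1 in)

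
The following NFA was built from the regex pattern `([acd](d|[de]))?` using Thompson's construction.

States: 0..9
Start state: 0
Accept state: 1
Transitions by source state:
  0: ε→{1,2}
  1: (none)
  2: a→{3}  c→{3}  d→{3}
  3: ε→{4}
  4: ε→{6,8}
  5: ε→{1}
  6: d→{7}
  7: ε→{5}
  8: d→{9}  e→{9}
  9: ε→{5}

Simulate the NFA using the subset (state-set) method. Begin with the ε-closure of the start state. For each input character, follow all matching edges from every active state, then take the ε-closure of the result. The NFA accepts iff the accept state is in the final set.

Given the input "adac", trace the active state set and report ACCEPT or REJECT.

start: ε-closure({0}) = {0,1,2}
'a' @ 1: {3,4,6,8}
'd' @ 2: {1,5,7,9}  (accept∈set)
'a' @ 3: {}  — state set empty
rest 'c' ignored (set empty)
final: {}; accept 1 not in set

Answer: REJECT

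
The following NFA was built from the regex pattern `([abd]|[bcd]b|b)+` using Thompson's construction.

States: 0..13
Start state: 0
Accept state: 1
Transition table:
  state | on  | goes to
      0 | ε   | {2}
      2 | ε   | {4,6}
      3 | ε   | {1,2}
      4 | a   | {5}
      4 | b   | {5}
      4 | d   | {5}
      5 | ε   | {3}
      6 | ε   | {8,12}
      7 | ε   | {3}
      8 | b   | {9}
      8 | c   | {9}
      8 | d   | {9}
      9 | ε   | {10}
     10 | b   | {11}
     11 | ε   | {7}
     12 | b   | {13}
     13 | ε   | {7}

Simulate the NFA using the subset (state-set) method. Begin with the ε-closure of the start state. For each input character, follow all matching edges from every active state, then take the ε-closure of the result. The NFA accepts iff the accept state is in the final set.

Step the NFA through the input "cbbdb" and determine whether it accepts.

Answer: ACCEPT

Derivation:
S₀ = ε-closure({0}) = {0,2,4,6,8,12}
'c' @ 1: {9,10}
'b' @ 2: {1,2,3,4,6,7,8,11,12}  ✓accept
'b' @ 3: {1,2,3,4,5,6,7,8,9,10,12,13}  ✓accept
'd' @ 4: {1,2,3,4,5,6,8,9,10,12}  ✓accept
'b' @ 5: {1,2,3,4,5,6,7,8,9,10,11,12,13}  ✓accept
after full input: {1,2,3,4,5,6,7,8,9,10,11,12,13}  (accept=1 in)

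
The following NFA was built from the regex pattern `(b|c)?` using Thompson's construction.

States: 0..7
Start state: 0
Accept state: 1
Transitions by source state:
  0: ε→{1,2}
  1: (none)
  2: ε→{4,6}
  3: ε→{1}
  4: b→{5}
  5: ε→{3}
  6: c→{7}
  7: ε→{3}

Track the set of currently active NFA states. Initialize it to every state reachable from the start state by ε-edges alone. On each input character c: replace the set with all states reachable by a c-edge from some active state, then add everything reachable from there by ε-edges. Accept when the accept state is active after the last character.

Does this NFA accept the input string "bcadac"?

Answer: REJECT

Steps:
start: ε-closure({0}) = {0,1,2,4,6}
'b' @ 1: {1,3,5}  [accepting]
'c' @ 2: {}  — no active states
rest 'adac' ignored (set empty)
final: {}; accept 1 not in set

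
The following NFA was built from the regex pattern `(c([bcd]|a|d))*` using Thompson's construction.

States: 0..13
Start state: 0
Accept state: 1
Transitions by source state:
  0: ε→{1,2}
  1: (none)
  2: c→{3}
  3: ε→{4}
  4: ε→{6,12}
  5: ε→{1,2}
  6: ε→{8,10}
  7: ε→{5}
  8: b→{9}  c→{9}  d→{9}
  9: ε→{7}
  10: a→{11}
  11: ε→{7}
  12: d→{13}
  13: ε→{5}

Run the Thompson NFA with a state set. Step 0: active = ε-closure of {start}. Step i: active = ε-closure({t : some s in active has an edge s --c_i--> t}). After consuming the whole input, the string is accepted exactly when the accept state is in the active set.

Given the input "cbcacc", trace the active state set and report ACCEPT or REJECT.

start: ε-closure({0}) = {0,1,2}
'c' @ 1: {3,4,6,8,10,12}
'b' @ 2: {1,2,5,7,9}  ✓accept
'c' @ 3: {3,4,6,8,10,12}
'a' @ 4: {1,2,5,7,11}  ✓accept
'c' @ 5: {3,4,6,8,10,12}
'c' @ 6: {1,2,5,7,9}  ✓accept
end set {1,2,5,7,9} — state 1 in

Answer: ACCEPT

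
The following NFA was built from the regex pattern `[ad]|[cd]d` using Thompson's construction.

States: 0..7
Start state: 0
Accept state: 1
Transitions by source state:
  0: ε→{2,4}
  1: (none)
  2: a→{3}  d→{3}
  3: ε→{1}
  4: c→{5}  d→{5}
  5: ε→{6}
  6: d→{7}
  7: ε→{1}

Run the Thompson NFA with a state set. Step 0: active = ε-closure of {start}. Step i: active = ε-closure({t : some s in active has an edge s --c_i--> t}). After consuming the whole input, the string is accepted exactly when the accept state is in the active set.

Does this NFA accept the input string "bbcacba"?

S₀ = ε-closure({0}) = {0,2,4}
'b' @ 1: {}  — no active states
rest 'bcacba' ignored (set empty)
after full input: {}  (accept=1 not in)

Answer: REJECT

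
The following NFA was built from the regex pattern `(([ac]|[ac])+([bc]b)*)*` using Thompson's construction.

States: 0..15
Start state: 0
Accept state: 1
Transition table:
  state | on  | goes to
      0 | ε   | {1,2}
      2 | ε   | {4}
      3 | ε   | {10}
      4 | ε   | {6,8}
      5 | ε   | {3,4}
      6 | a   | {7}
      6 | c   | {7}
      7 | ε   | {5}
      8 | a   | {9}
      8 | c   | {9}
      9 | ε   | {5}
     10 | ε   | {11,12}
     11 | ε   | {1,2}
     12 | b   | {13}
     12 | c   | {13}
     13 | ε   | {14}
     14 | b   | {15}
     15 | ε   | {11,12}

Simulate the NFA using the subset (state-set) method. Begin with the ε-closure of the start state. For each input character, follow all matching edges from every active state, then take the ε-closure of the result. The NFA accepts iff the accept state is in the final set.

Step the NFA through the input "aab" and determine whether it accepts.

Answer: REJECT

Trace:
start: ε-closure({0}) = {0,1,2,4,6,8}
'a' @ 1: {1,2,3,4,5,6,7,8,9,10,11,12}  (accept∈set)
'a' @ 2: {1,2,3,4,5,6,7,8,9,10,11,12}  (accept∈set)
'b' @ 3: {13,14}
after full input: {13,14}  (accept=1 not in)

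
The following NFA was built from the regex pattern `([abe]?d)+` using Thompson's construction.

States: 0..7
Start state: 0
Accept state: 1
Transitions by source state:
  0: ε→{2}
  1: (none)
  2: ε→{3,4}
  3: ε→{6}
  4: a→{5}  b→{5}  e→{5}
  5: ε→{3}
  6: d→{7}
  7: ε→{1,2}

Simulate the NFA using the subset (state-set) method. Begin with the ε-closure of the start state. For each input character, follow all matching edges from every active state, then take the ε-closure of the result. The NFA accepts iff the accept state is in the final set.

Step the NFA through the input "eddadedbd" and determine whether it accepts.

Answer: ACCEPT

Derivation:
start: ε-closure({0}) = {0,2,3,4,6}
'e' @ 1: {3,5,6}
'd' @ 2: {1,2,3,4,6,7}  [accepting]
'd' @ 3: {1,2,3,4,6,7}  [accepting]
'a' @ 4: {3,5,6}
'd' @ 5: {1,2,3,4,6,7}  [accepting]
'e' @ 6: {3,5,6}
'd' @ 7: {1,2,3,4,6,7}  [accepting]
'b' @ 8: {3,5,6}
'd' @ 9: {1,2,3,4,6,7}  [accepting]
after full input: {1,2,3,4,6,7}  (accept=1 in)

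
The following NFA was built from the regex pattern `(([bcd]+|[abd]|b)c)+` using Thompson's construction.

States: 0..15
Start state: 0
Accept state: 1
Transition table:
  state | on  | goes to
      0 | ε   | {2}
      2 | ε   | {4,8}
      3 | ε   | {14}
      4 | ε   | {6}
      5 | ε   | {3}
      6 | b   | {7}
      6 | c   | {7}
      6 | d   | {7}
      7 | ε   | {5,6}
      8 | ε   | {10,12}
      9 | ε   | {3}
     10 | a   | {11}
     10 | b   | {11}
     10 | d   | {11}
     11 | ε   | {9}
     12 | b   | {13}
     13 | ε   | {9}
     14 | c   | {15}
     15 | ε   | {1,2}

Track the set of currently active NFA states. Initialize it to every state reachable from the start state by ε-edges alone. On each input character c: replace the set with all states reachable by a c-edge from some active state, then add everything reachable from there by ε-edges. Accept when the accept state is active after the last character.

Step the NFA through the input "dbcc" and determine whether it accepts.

initial (ε-close {0}): {0,2,4,6,8,10,12}
'd' @ 1: {3,5,6,7,9,11,14}
'b' @ 2: {3,5,6,7,14}
'c' @ 3: {1,2,3,4,5,6,7,8,10,12,14,15}  (accept∈set)
'c' @ 4: {1,2,3,4,5,6,7,8,10,12,14,15}  (accept∈set)
final: {1,2,3,4,5,6,7,8,10,12,14,15}; accept 1 in set

Answer: ACCEPT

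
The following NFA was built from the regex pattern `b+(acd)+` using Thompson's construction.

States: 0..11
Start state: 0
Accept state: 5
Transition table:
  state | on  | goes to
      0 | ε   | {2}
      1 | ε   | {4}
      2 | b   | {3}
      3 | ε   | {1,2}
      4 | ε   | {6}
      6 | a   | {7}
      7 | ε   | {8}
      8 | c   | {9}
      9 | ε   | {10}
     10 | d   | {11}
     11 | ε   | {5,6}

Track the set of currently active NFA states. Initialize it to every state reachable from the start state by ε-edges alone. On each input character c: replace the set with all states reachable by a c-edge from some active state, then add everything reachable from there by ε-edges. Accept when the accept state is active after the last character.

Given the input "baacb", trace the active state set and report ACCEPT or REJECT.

S₀ = ε-closure({0}) = {0,2}
'b' @ 1: {1,2,3,4,6}
'a' @ 2: {7,8}
'a' @ 3: {}  — state set empty
rest 'cb' ignored (set empty)
end set {} — state 5 not in

Answer: REJECT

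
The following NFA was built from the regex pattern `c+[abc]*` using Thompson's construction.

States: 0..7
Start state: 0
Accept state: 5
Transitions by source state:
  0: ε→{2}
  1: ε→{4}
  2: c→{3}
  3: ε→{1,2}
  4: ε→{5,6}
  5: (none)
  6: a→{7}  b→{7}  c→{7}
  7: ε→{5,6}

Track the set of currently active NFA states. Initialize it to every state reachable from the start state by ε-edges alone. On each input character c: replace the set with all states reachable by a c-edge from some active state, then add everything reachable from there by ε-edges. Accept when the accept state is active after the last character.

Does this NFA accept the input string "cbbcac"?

Answer: ACCEPT

Steps:
start: ε-closure({0}) = {0,2}
'c' @ 1: {1,2,3,4,5,6}  (accept∈set)
'b' @ 2: {5,6,7}  (accept∈set)
'b' @ 3: {5,6,7}  (accept∈set)
'c' @ 4: {5,6,7}  (accept∈set)
'a' @ 5: {5,6,7}  (accept∈set)
'c' @ 6: {5,6,7}  (accept∈set)
after full input: {5,6,7}  (accept=5 in)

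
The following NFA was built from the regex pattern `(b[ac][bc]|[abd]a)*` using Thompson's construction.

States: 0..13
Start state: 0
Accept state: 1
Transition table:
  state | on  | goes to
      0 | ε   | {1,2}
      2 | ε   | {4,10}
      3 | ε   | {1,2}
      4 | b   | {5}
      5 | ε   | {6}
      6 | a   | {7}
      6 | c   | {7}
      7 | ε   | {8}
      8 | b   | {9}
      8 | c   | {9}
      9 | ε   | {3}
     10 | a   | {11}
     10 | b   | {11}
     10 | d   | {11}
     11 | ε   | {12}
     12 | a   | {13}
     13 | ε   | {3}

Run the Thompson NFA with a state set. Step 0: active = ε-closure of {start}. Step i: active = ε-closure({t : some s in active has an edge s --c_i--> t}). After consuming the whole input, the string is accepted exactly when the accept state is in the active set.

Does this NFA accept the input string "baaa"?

initial (ε-close {0}): {0,1,2,4,10}
'b' @ 1: {5,6,11,12}
'a' @ 2: {1,2,3,4,7,8,10,13}  (accept∈set)
'a' @ 3: {11,12}
'a' @ 4: {1,2,3,4,10,13}  (accept∈set)
final: {1,2,3,4,10,13}; accept 1 in set

Answer: ACCEPT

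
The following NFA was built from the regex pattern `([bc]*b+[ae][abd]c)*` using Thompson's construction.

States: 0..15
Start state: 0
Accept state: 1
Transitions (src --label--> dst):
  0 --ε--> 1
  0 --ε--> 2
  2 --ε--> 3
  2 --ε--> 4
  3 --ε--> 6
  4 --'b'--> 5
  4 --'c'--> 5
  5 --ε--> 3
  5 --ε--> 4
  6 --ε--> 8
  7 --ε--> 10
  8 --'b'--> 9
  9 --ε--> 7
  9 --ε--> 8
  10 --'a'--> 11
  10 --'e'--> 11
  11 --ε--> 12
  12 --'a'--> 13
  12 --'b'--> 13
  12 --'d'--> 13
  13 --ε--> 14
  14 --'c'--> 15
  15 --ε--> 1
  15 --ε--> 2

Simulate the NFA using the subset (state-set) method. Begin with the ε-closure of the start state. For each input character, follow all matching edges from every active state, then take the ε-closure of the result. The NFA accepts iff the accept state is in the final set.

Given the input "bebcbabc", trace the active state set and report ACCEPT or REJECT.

S₀ = ε-closure({0}) = {0,1,2,3,4,6,8}
'b' @ 1: {3,4,5,6,7,8,9,10}
'e' @ 2: {11,12}
'b' @ 3: {13,14}
'c' @ 4: {1,2,3,4,6,8,15}  (accept∈set)
'b' @ 5: {3,4,5,6,7,8,9,10}
'a' @ 6: {11,12}
'b' @ 7: {13,14}
'c' @ 8: {1,2,3,4,6,8,15}  (accept∈set)
after full input: {1,2,3,4,6,8,15}  (accept=1 in)

Answer: ACCEPT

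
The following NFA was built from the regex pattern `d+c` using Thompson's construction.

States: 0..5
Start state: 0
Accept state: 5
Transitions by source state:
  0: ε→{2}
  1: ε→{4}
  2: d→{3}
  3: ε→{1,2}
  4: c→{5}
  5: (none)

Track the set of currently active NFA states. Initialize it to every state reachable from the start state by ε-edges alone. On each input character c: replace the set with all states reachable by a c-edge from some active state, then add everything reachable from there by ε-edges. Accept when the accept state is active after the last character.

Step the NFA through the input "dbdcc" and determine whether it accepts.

start: ε-closure({0}) = {0,2}
'd' @ 1: {1,2,3,4}
'b' @ 2: {}  — no active states
rest 'dcc' ignored (set empty)
after full input: {}  (accept=5 not in)

Answer: REJECT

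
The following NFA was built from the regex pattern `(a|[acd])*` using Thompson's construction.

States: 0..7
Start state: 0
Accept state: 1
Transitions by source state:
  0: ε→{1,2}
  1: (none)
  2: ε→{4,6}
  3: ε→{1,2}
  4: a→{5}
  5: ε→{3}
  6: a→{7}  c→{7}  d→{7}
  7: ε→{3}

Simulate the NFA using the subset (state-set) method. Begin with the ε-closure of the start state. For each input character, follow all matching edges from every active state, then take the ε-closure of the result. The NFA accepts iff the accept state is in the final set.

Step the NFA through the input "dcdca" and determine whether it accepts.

start: ε-closure({0}) = {0,1,2,4,6}
'd' @ 1: {1,2,3,4,6,7}  [accepting]
'c' @ 2: {1,2,3,4,6,7}  [accepting]
'd' @ 3: {1,2,3,4,6,7}  [accepting]
'c' @ 4: {1,2,3,4,6,7}  [accepting]
'a' @ 5: {1,2,3,4,5,6,7}  [accepting]
final: {1,2,3,4,5,6,7}; accept 1 in set

Answer: ACCEPT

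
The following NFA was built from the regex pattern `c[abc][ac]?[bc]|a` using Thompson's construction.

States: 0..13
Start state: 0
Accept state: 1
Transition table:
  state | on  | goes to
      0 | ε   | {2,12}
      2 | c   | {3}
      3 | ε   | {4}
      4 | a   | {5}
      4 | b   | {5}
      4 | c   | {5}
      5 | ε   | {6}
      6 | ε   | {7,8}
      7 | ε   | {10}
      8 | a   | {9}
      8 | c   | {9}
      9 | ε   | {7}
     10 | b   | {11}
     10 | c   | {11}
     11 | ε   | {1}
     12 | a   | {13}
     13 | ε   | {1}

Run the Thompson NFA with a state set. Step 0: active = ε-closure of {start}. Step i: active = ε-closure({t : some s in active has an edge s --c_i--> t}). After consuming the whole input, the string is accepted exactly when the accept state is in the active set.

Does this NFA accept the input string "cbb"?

S₀ = ε-closure({0}) = {0,2,12}
'c' @ 1: {3,4}
'b' @ 2: {5,6,7,8,10}
'b' @ 3: {1,11}  ✓accept
after full input: {1,11}  (accept=1 in)

Answer: ACCEPT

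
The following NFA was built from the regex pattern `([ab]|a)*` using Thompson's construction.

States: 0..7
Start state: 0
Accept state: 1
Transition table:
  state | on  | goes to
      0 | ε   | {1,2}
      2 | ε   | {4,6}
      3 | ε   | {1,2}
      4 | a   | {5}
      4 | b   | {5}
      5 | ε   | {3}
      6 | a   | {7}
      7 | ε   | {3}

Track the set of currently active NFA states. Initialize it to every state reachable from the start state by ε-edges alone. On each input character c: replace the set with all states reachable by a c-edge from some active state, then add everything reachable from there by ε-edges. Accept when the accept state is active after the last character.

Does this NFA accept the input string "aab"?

S₀ = ε-closure({0}) = {0,1,2,4,6}
'a' @ 1: {1,2,3,4,5,6,7}  (accept∈set)
'a' @ 2: {1,2,3,4,5,6,7}  (accept∈set)
'b' @ 3: {1,2,3,4,5,6}  (accept∈set)
end set {1,2,3,4,5,6} — state 1 in

Answer: ACCEPT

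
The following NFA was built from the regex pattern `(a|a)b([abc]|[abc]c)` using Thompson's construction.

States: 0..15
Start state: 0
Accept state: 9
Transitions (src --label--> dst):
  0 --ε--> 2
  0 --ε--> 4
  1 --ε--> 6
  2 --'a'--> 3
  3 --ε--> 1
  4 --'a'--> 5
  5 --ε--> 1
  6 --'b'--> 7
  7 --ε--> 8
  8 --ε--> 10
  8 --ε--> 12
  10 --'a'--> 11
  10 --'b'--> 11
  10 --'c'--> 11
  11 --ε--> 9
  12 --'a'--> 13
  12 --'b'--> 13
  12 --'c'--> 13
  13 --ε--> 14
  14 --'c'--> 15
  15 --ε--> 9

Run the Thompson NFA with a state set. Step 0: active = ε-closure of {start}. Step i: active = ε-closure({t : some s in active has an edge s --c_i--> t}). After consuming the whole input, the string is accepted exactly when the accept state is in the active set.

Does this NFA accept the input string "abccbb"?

start: ε-closure({0}) = {0,2,4}
'a' @ 1: {1,3,5,6}
'b' @ 2: {7,8,10,12}
'c' @ 3: {9,11,13,14}  ✓accept
'c' @ 4: {9,15}  ✓accept
'b' @ 5: {}  — state set empty
rest 'b' ignored (set empty)
end set {} — state 9 not in

Answer: REJECT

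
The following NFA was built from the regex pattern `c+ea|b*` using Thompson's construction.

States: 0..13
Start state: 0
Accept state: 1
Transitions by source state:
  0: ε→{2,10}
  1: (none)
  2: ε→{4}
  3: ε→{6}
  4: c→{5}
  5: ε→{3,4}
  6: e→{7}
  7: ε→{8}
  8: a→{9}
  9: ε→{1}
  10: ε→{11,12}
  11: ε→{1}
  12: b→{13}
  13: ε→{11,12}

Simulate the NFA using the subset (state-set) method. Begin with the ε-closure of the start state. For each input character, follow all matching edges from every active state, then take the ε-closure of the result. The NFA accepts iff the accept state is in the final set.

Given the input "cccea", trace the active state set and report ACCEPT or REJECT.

start: ε-closure({0}) = {0,1,2,4,10,11,12}
'c' @ 1: {3,4,5,6}
'c' @ 2: {3,4,5,6}
'c' @ 3: {3,4,5,6}
'e' @ 4: {7,8}
'a' @ 5: {1,9}  [accepting]
end set {1,9} — state 1 in

Answer: ACCEPT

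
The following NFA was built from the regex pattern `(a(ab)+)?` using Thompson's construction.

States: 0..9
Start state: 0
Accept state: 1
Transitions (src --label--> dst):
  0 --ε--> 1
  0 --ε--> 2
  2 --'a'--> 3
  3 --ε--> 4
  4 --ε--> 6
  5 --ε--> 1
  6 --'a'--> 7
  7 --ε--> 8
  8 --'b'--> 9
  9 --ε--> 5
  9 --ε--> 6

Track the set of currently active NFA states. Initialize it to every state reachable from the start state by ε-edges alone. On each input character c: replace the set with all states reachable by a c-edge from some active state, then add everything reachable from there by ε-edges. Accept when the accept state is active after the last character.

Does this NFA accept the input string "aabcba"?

Answer: REJECT

Derivation:
initial (ε-close {0}): {0,1,2}
'a' @ 1: {3,4,6}
'a' @ 2: {7,8}
'b' @ 3: {1,5,6,9}  ✓accept
'c' @ 4: {}  — state set empty
rest 'ba' ignored (set empty)
final: {}; accept 1 not in set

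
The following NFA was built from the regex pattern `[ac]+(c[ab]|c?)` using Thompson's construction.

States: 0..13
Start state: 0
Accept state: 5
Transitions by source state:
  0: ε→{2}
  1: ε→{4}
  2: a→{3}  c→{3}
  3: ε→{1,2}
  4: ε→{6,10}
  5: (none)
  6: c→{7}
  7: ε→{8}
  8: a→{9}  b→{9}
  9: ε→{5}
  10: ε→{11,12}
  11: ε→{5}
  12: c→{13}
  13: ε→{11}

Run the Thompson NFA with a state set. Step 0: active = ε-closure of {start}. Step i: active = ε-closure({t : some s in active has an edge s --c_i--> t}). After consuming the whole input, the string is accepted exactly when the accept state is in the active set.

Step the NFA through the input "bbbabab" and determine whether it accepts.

start: ε-closure({0}) = {0,2}
'b' @ 1: {}  — state set empty
rest 'bbabab' ignored (set empty)
final: {}; accept 5 not in set

Answer: REJECT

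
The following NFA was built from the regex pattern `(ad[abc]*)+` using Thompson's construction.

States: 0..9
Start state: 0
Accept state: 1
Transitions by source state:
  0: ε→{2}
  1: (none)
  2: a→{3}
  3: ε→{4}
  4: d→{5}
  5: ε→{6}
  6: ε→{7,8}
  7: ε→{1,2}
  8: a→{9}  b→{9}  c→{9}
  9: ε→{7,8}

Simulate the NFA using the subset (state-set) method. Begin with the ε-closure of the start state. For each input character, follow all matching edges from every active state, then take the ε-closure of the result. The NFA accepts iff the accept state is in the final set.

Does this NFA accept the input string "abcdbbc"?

S₀ = ε-closure({0}) = {0,2}
'a' @ 1: {3,4}
'b' @ 2: {}  — dead — no transitions
rest 'cdbbc' ignored (set empty)
final: {}; accept 1 not in set

Answer: REJECT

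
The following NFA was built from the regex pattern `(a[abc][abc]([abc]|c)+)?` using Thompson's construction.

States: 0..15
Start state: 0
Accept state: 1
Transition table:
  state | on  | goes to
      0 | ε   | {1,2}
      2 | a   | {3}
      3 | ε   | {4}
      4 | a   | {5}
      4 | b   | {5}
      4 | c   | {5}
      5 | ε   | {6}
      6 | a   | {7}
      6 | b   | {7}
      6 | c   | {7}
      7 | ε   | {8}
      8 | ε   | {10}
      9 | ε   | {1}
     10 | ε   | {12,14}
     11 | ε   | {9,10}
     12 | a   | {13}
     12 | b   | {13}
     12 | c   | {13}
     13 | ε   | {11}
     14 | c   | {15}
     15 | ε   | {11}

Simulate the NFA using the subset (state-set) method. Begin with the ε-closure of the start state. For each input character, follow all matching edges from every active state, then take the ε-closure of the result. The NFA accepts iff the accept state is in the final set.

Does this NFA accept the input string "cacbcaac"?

start: ε-closure({0}) = {0,1,2}
'c' @ 1: {}  — state set empty
rest 'acbcaac' ignored (set empty)
end set {} — state 1 not in

Answer: REJECT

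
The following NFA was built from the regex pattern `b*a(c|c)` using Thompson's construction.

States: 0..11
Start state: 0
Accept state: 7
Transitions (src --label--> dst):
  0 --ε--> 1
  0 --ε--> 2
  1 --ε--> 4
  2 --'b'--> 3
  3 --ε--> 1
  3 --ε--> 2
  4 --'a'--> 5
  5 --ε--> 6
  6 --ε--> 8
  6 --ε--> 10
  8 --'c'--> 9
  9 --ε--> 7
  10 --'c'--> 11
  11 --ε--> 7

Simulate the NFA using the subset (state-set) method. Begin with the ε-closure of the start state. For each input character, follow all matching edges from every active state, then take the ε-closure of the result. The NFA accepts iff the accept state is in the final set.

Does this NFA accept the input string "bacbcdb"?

Answer: REJECT

Trace:
start: ε-closure({0}) = {0,1,2,4}
'b' @ 1: {1,2,3,4}
'a' @ 2: {5,6,8,10}
'c' @ 3: {7,9,11}  ✓accept
'b' @ 4: {}  — no active states
rest 'cdb' ignored (set empty)
final: {}; accept 7 not in set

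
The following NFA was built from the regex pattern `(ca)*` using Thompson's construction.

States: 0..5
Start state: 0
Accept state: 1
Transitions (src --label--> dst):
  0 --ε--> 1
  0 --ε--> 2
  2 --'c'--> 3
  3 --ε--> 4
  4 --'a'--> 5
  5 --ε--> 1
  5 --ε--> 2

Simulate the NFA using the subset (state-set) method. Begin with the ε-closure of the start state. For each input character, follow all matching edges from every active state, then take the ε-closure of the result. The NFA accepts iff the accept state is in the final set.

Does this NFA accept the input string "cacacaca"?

S₀ = ε-closure({0}) = {0,1,2}
'c' @ 1: {3,4}
'a' @ 2: {1,2,5}  ✓accept
'c' @ 3: {3,4}
'a' @ 4: {1,2,5}  ✓accept
'c' @ 5: {3,4}
'a' @ 6: {1,2,5}  ✓accept
'c' @ 7: {3,4}
'a' @ 8: {1,2,5}  ✓accept
after full input: {1,2,5}  (accept=1 in)

Answer: ACCEPT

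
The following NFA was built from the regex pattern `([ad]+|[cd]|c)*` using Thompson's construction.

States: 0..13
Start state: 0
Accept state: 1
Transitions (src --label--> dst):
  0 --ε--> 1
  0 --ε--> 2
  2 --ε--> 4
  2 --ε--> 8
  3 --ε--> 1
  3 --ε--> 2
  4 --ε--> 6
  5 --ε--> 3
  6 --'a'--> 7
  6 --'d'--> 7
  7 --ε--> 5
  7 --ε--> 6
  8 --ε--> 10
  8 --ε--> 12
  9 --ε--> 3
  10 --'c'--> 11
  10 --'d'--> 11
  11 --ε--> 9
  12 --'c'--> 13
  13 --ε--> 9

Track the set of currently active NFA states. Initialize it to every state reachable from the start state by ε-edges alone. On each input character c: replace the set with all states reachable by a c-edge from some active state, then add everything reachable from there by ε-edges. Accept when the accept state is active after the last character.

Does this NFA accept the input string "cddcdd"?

Answer: ACCEPT

Derivation:
start: ε-closure({0}) = {0,1,2,4,6,8,10,12}
'c' @ 1: {1,2,3,4,6,8,9,10,11,12,13}  ✓accept
'd' @ 2: {1,2,3,4,5,6,7,8,9,10,11,12}  ✓accept
'd' @ 3: {1,2,3,4,5,6,7,8,9,10,11,12}  ✓accept
'c' @ 4: {1,2,3,4,6,8,9,10,11,12,13}  ✓accept
'd' @ 5: {1,2,3,4,5,6,7,8,9,10,11,12}  ✓accept
'd' @ 6: {1,2,3,4,5,6,7,8,9,10,11,12}  ✓accept
after full input: {1,2,3,4,5,6,7,8,9,10,11,12}  (accept=1 in)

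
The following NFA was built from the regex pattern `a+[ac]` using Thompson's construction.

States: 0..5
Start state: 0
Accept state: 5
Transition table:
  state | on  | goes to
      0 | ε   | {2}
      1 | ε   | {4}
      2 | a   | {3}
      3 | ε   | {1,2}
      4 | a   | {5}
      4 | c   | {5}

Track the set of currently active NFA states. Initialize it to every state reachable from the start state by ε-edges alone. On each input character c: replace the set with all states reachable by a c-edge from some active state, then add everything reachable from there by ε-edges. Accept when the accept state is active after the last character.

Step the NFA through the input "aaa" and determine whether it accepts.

start: ε-closure({0}) = {0,2}
'a' @ 1: {1,2,3,4}
'a' @ 2: {1,2,3,4,5}  (accept∈set)
'a' @ 3: {1,2,3,4,5}  (accept∈set)
after full input: {1,2,3,4,5}  (accept=5 in)

Answer: ACCEPT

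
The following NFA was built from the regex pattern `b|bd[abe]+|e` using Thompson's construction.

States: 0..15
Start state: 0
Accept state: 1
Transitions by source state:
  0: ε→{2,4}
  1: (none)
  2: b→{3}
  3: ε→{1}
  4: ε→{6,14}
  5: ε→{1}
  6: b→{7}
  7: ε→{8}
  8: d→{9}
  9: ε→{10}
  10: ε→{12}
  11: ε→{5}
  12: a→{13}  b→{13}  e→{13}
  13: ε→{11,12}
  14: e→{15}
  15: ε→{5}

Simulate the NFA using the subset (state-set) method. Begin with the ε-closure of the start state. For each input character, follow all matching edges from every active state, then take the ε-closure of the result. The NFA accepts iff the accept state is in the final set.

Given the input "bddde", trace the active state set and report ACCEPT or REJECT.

Answer: REJECT

Derivation:
start: ε-closure({0}) = {0,2,4,6,14}
'b' @ 1: {1,3,7,8}  ✓accept
'd' @ 2: {9,10,12}
'd' @ 3: {}  — no active states
rest 'de' ignored (set empty)
after full input: {}  (accept=1 not in)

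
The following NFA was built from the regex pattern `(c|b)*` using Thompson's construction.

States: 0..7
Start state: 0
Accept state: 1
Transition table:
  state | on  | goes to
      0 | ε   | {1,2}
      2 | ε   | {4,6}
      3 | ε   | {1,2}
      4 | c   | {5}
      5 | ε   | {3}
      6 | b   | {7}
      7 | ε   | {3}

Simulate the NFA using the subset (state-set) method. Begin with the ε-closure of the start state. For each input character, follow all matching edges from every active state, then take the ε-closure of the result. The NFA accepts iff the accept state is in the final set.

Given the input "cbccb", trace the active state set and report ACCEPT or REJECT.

S₀ = ε-closure({0}) = {0,1,2,4,6}
'c' @ 1: {1,2,3,4,5,6}  (accept∈set)
'b' @ 2: {1,2,3,4,6,7}  (accept∈set)
'c' @ 3: {1,2,3,4,5,6}  (accept∈set)
'c' @ 4: {1,2,3,4,5,6}  (accept∈set)
'b' @ 5: {1,2,3,4,6,7}  (accept∈set)
after full input: {1,2,3,4,6,7}  (accept=1 in)

Answer: ACCEPT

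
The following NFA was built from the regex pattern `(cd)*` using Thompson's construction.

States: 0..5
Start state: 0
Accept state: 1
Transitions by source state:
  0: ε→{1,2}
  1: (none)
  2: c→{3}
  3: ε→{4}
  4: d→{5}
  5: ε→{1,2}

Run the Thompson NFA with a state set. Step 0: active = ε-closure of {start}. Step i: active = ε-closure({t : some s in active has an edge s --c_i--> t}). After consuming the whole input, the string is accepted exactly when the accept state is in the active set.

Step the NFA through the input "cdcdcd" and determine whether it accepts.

start: ε-closure({0}) = {0,1,2}
'c' @ 1: {3,4}
'd' @ 2: {1,2,5}  ✓accept
'c' @ 3: {3,4}
'd' @ 4: {1,2,5}  ✓accept
'c' @ 5: {3,4}
'd' @ 6: {1,2,5}  ✓accept
end set {1,2,5} — state 1 in

Answer: ACCEPT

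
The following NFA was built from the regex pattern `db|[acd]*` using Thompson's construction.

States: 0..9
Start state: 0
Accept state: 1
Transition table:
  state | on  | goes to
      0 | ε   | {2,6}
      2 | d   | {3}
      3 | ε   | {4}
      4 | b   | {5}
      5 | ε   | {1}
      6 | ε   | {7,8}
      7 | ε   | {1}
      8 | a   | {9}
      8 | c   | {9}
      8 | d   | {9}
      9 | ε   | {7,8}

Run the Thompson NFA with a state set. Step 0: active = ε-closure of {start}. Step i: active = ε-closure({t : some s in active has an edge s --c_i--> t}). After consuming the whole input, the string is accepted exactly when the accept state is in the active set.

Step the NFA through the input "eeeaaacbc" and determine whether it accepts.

Answer: REJECT

Derivation:
start: ε-closure({0}) = {0,1,2,6,7,8}
'e' @ 1: {}  — dead — no transitions
rest 'eeaaacbc' ignored (set empty)
after full input: {}  (accept=1 not in)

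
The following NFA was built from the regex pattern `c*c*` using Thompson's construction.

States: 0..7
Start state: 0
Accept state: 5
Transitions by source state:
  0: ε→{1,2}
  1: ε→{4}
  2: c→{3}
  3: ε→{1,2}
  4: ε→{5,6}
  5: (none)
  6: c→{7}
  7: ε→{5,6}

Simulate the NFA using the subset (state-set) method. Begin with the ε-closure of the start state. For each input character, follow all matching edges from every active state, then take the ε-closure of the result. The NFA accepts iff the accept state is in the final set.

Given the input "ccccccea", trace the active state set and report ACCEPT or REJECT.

Answer: REJECT

Derivation:
initial (ε-close {0}): {0,1,2,4,5,6}
'c' @ 1: {1,2,3,4,5,6,7}  [accepting]
'c' @ 2: {1,2,3,4,5,6,7}  [accepting]
'c' @ 3: {1,2,3,4,5,6,7}  [accepting]
'c' @ 4: {1,2,3,4,5,6,7}  [accepting]
'c' @ 5: {1,2,3,4,5,6,7}  [accepting]
'c' @ 6: {1,2,3,4,5,6,7}  [accepting]
'e' @ 7: {}  — no active states
rest 'a' ignored (set empty)
after full input: {}  (accept=5 not in)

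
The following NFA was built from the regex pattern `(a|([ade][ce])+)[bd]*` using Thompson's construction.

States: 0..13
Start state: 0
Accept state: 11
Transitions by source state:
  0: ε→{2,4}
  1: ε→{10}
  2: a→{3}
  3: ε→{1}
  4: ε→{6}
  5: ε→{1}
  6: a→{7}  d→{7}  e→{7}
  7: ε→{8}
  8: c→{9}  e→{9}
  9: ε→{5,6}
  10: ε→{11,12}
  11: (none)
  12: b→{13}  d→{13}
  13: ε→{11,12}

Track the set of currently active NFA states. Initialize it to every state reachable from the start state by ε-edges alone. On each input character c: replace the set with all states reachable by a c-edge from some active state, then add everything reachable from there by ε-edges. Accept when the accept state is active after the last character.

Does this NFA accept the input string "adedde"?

start: ε-closure({0}) = {0,2,4,6}
'a' @ 1: {1,3,7,8,10,11,12}  [accepting]
'd' @ 2: {11,12,13}  [accepting]
'e' @ 3: {}  — no active states
rest 'dde' ignored (set empty)
end set {} — state 11 not in

Answer: REJECT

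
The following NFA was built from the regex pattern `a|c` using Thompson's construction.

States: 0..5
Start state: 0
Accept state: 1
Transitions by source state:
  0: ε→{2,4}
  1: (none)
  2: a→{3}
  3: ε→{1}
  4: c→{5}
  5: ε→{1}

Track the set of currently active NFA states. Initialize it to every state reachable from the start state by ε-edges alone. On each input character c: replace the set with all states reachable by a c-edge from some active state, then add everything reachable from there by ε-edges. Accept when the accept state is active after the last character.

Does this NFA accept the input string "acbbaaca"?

Answer: REJECT

Trace:
initial (ε-close {0}): {0,2,4}
'a' @ 1: {1,3}  [accepting]
'c' @ 2: {}  — state set empty
rest 'bbaaca' ignored (set empty)
end set {} — state 1 not in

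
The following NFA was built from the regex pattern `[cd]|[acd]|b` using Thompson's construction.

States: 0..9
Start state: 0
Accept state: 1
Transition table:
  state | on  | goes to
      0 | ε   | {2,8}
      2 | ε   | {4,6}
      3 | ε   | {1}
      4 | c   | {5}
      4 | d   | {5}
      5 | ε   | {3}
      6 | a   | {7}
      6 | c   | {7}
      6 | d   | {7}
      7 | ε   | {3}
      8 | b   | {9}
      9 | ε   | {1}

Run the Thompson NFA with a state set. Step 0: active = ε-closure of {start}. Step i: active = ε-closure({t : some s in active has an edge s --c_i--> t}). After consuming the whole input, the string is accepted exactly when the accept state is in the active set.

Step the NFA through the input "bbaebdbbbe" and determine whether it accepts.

S₀ = ε-closure({0}) = {0,2,4,6,8}
'b' @ 1: {1,9}  (accept∈set)
'b' @ 2: {}  — state set empty
rest 'aebdbbbe' ignored (set empty)
final: {}; accept 1 not in set

Answer: REJECT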